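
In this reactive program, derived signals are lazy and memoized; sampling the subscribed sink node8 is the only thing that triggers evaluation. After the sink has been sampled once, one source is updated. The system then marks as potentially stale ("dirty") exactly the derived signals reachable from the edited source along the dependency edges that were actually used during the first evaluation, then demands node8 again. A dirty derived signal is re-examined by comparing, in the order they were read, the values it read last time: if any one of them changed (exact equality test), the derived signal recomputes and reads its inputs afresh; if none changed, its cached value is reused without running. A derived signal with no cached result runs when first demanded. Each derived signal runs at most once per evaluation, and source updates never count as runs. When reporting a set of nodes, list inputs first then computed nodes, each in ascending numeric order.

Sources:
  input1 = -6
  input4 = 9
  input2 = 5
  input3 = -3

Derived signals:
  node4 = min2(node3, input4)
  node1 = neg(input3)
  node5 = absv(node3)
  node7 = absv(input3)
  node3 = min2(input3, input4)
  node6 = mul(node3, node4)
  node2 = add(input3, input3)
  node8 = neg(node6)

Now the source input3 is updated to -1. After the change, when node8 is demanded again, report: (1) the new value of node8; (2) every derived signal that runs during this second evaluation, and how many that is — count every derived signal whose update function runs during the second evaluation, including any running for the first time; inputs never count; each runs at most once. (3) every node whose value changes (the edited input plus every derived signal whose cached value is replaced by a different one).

Demanding node8 again yields -1.
4 derived signals run: node3, node4, node6, node8.
The nodes whose values change: input3, node3, node4, node6, node8.

First demand of the output computes:
  node3 = min2(-3, 9) = -3
  node4 = min2(-3, 9) = -3
  node6 = mul(-3, -3) = 9
  node8 = neg(9) = -9

After the edit, cleaning proceeds:
  node3: a read changed (input3 -3->-1) — executes, giving -1.
  node4: a read changed (node3 -3->-1) — executes, giving -1.
  node6: a read changed (node3 -3->-1; node4 -3->-1) — executes, giving 1.
  node8: a read changed (node6 9->1) — executes, giving -1.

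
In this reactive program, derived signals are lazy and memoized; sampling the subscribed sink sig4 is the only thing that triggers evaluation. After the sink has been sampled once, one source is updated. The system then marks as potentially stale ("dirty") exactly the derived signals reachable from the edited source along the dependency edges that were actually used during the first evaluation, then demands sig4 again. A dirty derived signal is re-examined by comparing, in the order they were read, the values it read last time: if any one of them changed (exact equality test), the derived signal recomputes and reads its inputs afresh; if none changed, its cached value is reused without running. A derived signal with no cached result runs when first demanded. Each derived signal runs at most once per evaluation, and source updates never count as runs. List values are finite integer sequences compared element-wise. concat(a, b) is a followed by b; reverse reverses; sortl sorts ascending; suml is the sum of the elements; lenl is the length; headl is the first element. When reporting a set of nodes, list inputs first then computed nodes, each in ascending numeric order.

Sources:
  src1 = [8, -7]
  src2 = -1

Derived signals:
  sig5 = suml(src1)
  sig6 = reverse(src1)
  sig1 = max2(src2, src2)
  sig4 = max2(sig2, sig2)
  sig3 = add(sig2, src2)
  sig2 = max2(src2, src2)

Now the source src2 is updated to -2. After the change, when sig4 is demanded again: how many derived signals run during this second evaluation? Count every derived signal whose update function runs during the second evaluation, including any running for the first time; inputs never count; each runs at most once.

2 derived signals run: sig2, sig4.

First demand of the output computes:
  sig2 = max2(-1, -1) = -1
  sig4 = max2(-1, -1) = -1

After the edit, cleaning proceeds:
  sig2: a read changed (src2 -1->-2; src2 -1->-2) — executes, giving -2.
  sig4: a read changed (sig2 -1->-2; sig2 -1->-2) — executes, giving -2.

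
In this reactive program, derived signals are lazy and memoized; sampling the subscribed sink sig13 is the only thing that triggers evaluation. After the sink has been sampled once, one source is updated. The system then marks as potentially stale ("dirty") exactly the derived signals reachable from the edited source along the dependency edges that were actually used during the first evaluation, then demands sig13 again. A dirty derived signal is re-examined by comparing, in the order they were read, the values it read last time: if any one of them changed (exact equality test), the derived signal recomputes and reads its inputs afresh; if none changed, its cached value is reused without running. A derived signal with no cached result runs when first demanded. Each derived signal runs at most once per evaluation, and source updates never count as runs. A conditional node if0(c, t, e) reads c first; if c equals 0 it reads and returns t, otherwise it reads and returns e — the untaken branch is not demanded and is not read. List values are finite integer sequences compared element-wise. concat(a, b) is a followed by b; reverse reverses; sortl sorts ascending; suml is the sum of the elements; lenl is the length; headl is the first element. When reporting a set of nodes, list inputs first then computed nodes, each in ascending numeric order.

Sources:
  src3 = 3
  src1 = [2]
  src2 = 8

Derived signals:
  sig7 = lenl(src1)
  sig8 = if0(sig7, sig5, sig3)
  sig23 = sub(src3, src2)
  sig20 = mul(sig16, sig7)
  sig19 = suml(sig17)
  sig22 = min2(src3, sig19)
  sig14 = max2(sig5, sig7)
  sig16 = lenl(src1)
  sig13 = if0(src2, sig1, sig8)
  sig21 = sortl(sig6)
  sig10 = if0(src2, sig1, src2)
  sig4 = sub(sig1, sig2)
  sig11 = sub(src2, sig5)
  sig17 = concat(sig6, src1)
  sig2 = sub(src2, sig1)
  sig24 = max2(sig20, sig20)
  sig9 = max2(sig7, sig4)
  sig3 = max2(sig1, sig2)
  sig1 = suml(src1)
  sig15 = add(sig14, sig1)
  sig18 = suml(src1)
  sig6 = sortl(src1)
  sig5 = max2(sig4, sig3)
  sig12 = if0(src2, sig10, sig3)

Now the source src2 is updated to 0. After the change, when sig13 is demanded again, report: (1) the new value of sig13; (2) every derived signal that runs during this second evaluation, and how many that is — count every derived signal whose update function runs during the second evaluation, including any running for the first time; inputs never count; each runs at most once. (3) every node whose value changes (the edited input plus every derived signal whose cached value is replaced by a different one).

Demanding sig13 again yields 2.
1 derived signals run: sig13.
The nodes whose values change: src2, sig13.
Note the branch switch — demand abandons sig2, sig3, sig8, which are never re-examined.

First demand of the output computes:
  sig1 = suml([2]) = 2
  sig2 = sub(8, 2) = 6
  sig3 = max2(2, 6) = 6
  sig7 = lenl([2]) = 1
  sig8 = if0(sig7=1 -> else branch sig3) = 6
  sig13 = if0(src2=8 -> else branch sig8) = 6

After the edit, cleaning proceeds:
  sig2: stays stale; no demand reaches it after the flip.
  sig3: stays stale; no demand reaches it after the flip.
  sig8: stays stale; no demand reaches it after the flip.
  sig13: a read changed (src2 8->0) — executes, giving 2.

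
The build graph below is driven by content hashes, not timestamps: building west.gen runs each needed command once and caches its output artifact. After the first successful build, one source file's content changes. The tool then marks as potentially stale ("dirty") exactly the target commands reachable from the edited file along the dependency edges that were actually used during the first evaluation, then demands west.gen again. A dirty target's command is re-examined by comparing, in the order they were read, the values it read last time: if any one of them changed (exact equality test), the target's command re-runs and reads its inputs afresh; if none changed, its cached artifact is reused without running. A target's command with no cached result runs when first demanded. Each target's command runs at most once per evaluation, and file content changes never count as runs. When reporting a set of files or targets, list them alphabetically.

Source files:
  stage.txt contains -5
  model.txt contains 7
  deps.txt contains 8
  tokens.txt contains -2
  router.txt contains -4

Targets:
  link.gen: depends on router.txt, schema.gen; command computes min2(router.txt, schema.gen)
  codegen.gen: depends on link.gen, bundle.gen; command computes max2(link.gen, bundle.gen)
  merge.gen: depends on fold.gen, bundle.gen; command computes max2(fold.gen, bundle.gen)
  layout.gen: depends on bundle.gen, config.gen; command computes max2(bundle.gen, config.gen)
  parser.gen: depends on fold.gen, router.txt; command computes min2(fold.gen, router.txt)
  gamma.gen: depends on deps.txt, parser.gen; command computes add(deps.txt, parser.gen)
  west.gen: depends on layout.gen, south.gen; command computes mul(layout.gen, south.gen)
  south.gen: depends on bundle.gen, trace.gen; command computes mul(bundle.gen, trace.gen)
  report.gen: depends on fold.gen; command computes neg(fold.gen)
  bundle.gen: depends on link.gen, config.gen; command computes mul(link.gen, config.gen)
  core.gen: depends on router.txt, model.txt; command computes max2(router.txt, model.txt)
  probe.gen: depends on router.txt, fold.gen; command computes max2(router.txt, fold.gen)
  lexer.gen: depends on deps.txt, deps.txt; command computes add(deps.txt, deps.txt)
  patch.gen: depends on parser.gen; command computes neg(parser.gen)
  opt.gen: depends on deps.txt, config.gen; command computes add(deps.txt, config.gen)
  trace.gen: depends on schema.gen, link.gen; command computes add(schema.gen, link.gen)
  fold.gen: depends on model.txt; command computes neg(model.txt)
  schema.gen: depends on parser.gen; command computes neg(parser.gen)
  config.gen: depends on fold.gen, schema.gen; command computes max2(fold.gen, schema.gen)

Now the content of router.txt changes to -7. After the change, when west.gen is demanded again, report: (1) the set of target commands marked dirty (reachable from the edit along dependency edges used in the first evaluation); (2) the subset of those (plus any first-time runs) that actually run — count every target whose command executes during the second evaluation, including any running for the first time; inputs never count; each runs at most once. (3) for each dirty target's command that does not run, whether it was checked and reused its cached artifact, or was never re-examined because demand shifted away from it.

Dirty set: bundle.gen, config.gen, layout.gen, link.gen, parser.gen, schema.gen, south.gen, trace.gen, west.gen.
Run set: bundle.gen, layout.gen, link.gen, parser.gen, south.gen, trace.gen, west.gen (7 run).
Re-examined without running (cache reused): config.gen, schema.gen.
The important point: at schema.gen every value read last time is unchanged, so the dirty flag clears without a run.

Initial pass — values computed on the first demand:
  fold.gen = neg(7) = -7
  parser.gen = min2(-7, -4) = -7
  schema.gen = neg(-7) = 7
  config.gen = max2(-7, 7) = 7
  link.gen = min2(-4, 7) = -4
  bundle.gen = mul(-4, 7) = -28
  layout.gen = max2(-28, 7) = 7
  trace.gen = add(7, -4) = 3
  south.gen = mul(-28, 3) = -84
  west.gen = mul(7, -84) = -588

Second demand — change propagation:
  parser.gen: re-runs because router.txt -4->-7; new result -7 (unchanged).
  schema.gen: re-examined; everything it read last time is the same (parser.gen unchanged) — cache 7 kept, no run.
  config.gen: re-examined; everything it read last time is the same (fold.gen unchanged, schema.gen unchanged) — cache 7 kept, no run.
  link.gen: re-runs because router.txt -4->-7; new result -7.
  bundle.gen: re-runs because link.gen -4->-7; new result -49.
  layout.gen: re-runs because bundle.gen -28->-49; new result 7 (unchanged).
  trace.gen: re-runs because link.gen -4->-7; new result 0.
  south.gen: re-runs because bundle.gen -28->-49; trace.gen 3->0; new result 0.
  west.gen: re-runs because south.gen -84->0; new result 0.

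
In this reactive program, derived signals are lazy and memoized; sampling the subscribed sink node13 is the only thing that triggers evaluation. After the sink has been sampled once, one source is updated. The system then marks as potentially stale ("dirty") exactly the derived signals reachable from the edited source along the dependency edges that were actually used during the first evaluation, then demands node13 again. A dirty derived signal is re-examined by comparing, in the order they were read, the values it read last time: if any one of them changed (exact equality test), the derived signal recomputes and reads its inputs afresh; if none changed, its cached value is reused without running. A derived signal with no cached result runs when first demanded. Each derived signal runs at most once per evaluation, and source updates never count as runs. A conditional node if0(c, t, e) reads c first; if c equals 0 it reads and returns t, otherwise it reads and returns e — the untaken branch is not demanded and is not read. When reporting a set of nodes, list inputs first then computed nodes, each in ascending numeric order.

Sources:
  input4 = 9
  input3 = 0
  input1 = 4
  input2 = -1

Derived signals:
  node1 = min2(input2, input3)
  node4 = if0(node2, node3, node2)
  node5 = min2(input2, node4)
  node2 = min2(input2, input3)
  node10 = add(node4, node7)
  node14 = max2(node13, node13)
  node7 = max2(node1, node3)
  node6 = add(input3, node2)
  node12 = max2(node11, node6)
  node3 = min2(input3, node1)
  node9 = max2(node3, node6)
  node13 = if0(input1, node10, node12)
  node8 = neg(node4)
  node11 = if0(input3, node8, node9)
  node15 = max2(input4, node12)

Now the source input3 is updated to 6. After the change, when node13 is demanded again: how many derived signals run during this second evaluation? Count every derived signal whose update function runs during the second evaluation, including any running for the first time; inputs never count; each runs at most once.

8 derived signals run: node1, node2, node3, node6, node9, node11, node12, node13.
Note the branch switch — demand abandons node4, node8, which are never re-examined.

First demand of the output computes:
  node2 = min2(-1, 0) = -1
  node4 = if0(node2=-1 -> else branch node2) = -1
  node6 = add(0, -1) = -1
  node8 = neg(-1) = 1
  node11 = if0(input3=0 -> then branch node8) = 1
  node12 = max2(1, -1) = 1
  node13 = if0(input1=4 -> else branch node12) = 1

After the edit, cleaning proceeds:
  node1: had never run; runs now, result -1.
  node2: a read changed (input3 0->6) — executes, giving -1 — identical to its old value.
  node3: had never run; runs now, result -1.
  node4: stays stale; no demand reaches it after the flip.
  node6: a read changed (input3 0->6) — executes, giving 5.
  node8: stays stale; no demand reaches it after the flip.
  node9: had never run; runs now, result 5.
  node11: a read changed (input3 0->6) — executes, giving 5.
  node12: a read changed (node11 1->5; node6 -1->5) — executes, giving 5.
  node13: a read changed (node12 1->5) — executes, giving 5.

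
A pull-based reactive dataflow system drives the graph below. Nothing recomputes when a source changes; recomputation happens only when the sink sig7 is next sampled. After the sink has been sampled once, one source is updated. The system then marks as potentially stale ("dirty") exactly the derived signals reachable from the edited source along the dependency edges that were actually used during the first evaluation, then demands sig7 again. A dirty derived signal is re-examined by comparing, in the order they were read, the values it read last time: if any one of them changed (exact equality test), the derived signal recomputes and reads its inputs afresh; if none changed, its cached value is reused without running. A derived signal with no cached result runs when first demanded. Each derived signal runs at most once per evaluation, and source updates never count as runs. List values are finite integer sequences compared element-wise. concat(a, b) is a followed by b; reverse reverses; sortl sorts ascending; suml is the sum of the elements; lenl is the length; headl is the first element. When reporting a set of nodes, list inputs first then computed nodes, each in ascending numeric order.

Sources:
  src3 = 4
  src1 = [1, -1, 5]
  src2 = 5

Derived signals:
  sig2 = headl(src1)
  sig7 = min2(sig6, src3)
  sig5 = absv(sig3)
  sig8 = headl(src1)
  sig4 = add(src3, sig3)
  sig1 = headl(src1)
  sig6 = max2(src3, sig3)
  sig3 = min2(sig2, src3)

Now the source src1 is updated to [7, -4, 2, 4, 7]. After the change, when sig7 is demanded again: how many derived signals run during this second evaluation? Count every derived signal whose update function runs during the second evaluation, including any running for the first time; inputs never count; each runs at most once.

Derived signals that run: sig2, sig3, sig6 — 3 in total.
Key observation: the change is absorbed at sig6 — it re-runs but produces the same value, and the output's value is unchanged.

First evaluation (everything demanded from the output):
  sig2 = headl([1, -1, 5]) = 1
  sig3 = min2(1, 4) = 1
  sig6 = max2(4, 1) = 4
  sig7 = min2(4, 4) = 4

Propagation after the edit:
  sig2: runs — src1 [1, -1, 5]->[7, -4, 2, 4, 7]; result 7.
  sig3: runs — sig2 1->7; result 4.
  sig6: runs — sig3 1->4; result 4 (same value as before).
  sig7: checked — values it read are unchanged (sig6 unchanged, src3 unchanged); reused cached 4 without running.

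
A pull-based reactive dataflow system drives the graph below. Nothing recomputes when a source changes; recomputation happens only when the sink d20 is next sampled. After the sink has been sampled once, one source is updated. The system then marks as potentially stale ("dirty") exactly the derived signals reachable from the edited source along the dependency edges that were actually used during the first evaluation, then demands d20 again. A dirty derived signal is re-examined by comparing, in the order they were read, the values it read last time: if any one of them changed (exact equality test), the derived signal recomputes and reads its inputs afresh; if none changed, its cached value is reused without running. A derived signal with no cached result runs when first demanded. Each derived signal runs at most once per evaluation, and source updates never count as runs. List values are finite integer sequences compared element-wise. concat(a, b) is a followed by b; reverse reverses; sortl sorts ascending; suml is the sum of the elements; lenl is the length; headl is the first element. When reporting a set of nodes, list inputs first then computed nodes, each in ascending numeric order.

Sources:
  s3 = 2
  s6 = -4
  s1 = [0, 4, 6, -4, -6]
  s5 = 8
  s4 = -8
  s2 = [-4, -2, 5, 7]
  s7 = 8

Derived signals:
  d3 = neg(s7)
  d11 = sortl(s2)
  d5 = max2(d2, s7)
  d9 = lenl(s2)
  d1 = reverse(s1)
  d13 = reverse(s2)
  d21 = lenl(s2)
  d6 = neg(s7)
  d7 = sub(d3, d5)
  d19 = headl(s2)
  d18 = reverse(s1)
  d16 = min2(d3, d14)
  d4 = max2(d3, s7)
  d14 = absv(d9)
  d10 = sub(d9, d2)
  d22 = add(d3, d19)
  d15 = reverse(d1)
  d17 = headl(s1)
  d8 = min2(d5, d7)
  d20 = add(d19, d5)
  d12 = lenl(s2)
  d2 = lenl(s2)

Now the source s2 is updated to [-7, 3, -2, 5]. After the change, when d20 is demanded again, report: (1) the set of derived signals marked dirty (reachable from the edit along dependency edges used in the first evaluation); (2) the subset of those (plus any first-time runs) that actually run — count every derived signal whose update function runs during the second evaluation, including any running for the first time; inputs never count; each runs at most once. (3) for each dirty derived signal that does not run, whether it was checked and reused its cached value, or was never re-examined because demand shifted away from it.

Marked dirty: d2, d5, d19, d20.
Derived signals that run: d2, d19, d20 — 3 in total.
Checked but reused from cache: d5.
Key observation: the cutoff stops propagation at d5 — its inputs' values are unchanged, so it reuses its cache.

First evaluation (everything demanded from the output):
  d2 = lenl([-4, -2, 5, 7]) = 4
  d5 = max2(4, 8) = 8
  d19 = headl([-4, -2, 5, 7]) = -4
  d20 = add(-4, 8) = 4

Propagation after the edit:
  d2: runs — s2 [-4, -2, 5, 7]->[-7, 3, -2, 5]; result 4 (same value as before).
  d5: checked — values it read are unchanged (d2 unchanged, s7 unchanged); reused cached 8 without running.
  d19: runs — s2 [-4, -2, 5, 7]->[-7, 3, -2, 5]; result -7.
  d20: runs — d19 -4->-7; result 1.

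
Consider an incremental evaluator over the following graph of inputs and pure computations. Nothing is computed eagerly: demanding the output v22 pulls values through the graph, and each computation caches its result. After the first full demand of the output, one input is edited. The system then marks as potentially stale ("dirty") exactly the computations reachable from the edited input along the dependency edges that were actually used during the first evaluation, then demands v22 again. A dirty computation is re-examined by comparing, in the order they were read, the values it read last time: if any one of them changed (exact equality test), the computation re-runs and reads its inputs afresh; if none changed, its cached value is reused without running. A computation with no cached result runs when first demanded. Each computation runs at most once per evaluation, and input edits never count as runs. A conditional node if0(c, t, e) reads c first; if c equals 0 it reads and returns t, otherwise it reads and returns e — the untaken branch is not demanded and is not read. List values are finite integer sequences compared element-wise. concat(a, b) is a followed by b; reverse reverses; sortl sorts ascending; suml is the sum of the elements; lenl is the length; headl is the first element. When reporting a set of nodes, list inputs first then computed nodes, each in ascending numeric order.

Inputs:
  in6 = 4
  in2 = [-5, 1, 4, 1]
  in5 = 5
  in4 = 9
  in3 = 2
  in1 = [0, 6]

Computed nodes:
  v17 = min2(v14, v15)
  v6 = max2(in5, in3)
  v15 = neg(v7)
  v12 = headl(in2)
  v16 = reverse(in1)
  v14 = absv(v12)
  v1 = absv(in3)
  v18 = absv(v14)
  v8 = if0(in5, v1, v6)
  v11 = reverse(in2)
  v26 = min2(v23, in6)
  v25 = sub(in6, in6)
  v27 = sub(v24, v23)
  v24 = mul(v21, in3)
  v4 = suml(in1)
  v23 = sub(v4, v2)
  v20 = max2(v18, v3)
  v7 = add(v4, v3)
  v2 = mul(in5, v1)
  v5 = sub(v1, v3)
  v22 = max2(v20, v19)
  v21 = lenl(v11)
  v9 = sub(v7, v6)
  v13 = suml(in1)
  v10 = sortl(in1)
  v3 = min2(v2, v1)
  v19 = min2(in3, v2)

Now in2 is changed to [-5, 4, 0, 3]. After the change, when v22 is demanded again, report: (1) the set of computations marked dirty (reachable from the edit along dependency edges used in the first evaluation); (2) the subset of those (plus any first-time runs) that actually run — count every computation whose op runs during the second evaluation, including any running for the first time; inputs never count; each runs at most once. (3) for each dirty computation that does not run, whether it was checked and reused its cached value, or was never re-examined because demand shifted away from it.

Dirty set: v12, v14, v18, v20, v22.
Run set: v12 (1 run).
Re-examined without running (cache reused): v14, v18, v20, v22.
The important point: v12 recomputes to an identical value, and the output ends up unchanged.

Initial pass — values computed on the first demand:
  v1 = absv(2) = 2
  v2 = mul(5, 2) = 10
  v3 = min2(10, 2) = 2
  v12 = headl([-5, 1, 4, 1]) = -5
  v14 = absv(-5) = 5
  v18 = absv(5) = 5
  v19 = min2(2, 10) = 2
  v20 = max2(5, 2) = 5
  v22 = max2(5, 2) = 5

Second demand — change propagation:
  v12: re-runs because in2 [-5, 1, 4, 1]->[-5, 4, 0, 3]; new result -5 (unchanged).
  v14: re-examined; everything it read last time is the same (v12 unchanged) — cache 5 kept, no run.
  v18: re-examined; everything it read last time is the same (v14 unchanged) — cache 5 kept, no run.
  v20: re-examined; everything it read last time is the same (v18 unchanged, v3 unchanged) — cache 5 kept, no run.
  v22: re-examined; everything it read last time is the same (v20 unchanged, v19 unchanged) — cache 5 kept, no run.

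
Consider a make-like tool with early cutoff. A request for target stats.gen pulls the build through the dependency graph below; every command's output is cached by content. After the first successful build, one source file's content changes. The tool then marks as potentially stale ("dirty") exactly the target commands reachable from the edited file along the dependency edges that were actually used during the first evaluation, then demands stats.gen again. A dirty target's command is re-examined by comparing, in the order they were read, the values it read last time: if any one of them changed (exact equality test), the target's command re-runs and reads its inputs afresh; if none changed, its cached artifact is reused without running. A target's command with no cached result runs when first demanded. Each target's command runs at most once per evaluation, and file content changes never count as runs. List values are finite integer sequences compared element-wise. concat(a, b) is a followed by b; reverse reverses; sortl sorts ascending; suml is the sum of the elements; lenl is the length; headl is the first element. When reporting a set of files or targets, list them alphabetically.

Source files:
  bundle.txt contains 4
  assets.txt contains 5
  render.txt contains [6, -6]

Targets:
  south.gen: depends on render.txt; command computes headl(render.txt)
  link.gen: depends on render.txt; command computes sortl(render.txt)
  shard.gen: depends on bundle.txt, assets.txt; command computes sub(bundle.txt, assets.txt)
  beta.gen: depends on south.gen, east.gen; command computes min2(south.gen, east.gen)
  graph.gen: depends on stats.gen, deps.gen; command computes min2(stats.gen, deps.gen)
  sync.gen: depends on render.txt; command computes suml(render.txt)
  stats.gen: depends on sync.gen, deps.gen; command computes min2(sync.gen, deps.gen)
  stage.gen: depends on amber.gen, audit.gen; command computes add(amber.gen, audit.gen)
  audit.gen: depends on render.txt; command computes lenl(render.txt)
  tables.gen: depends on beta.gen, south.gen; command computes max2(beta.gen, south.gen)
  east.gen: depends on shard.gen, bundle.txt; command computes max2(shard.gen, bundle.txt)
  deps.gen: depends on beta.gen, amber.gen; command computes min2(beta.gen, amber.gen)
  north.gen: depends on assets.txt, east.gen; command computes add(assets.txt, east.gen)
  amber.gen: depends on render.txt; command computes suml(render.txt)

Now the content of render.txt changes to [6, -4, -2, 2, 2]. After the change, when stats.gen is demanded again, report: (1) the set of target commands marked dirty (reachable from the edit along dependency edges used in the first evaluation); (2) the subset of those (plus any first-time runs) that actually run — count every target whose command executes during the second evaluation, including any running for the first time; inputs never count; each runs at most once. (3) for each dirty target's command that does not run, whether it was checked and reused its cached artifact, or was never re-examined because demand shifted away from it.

The edit dirties: amber.gen, beta.gen, deps.gen, south.gen, stats.gen, sync.gen.
5 target commands run: amber.gen, deps.gen, south.gen, stats.gen, sync.gen.
Cache hits after checking: beta.gen.
Note where the cutoff bites: beta.gen is checked, finds nothing changed, and keeps its cache.

First demand of the output computes:
  amber.gen = suml([6, -6]) = 0
  shard.gen = sub(4, 5) = -1
  east.gen = max2(-1, 4) = 4
  south.gen = headl([6, -6]) = 6
  beta.gen = min2(6, 4) = 4
  deps.gen = min2(4, 0) = 0
  sync.gen = suml([6, -6]) = 0
  stats.gen = min2(0, 0) = 0

After the edit, cleaning proceeds:
  amber.gen: a read changed (render.txt [6, -6]->[6, -4, -2, 2, 2]) — executes, giving 4.
  south.gen: a read changed (render.txt [6, -6]->[6, -4, -2, 2, 2]) — executes, giving 6 — identical to its old value.
  beta.gen: dirty, but its reads are unchanged (south.gen unchanged, east.gen unchanged); cached 4 stands.
  deps.gen: a read changed (amber.gen 0->4) — executes, giving 4.
  sync.gen: a read changed (render.txt [6, -6]->[6, -4, -2, 2, 2]) — executes, giving 4.
  stats.gen: a read changed (sync.gen 0->4; deps.gen 0->4) — executes, giving 4.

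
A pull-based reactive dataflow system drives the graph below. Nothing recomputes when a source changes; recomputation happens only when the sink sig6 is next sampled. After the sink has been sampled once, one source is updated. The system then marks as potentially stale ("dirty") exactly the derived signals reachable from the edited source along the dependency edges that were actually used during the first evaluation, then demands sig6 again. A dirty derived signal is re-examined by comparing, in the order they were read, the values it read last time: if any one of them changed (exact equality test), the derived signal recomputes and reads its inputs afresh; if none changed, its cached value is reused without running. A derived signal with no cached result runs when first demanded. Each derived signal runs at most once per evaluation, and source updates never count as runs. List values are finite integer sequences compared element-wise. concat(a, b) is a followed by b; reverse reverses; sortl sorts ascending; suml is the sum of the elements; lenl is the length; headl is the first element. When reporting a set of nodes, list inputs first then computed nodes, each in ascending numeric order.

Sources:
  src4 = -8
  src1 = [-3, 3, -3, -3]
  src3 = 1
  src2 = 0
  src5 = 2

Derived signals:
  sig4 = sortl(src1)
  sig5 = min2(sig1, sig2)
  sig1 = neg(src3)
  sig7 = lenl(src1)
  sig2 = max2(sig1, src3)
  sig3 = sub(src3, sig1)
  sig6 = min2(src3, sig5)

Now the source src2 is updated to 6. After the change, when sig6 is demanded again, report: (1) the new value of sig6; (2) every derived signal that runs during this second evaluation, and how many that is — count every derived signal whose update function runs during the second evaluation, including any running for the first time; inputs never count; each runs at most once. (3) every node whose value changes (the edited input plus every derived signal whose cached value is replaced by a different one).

New value of sig6: -1.
Derived signals that run: none — 0 in total.
Values that change: src2.
Key observation: src2 is never demanded by the output, so the edit triggers no recomputation at all.

First evaluation (everything demanded from the output):
  sig1 = neg(1) = -1
  sig2 = max2(-1, 1) = 1
  sig5 = min2(-1, 1) = -1
  sig6 = min2(1, -1) = -1

Propagation after the edit:
  src2 feeds no computation that the output demands — nothing is marked dirty and nothing runs.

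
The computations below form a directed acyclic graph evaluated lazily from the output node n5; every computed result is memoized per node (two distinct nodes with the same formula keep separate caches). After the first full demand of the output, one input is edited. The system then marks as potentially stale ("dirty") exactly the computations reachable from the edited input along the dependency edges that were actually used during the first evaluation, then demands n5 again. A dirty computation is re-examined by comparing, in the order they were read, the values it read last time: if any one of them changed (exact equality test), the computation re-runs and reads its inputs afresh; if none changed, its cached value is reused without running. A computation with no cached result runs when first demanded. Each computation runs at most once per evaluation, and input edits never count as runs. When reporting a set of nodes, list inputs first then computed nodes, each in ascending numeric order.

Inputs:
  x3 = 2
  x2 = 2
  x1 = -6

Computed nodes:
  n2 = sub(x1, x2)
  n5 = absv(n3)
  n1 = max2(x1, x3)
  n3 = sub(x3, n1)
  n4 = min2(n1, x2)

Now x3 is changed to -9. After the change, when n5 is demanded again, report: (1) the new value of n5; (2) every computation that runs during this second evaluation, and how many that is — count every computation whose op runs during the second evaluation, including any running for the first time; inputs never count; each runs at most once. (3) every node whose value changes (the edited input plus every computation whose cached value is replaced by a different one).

First demand of the output computes:
  n1 = max2(-6, 2) = 2
  n3 = sub(2, 2) = 0
  n5 = absv(0) = 0

After the edit, cleaning proceeds:
  n1: a read changed (x3 2->-9) — executes, giving -6.
  n3: a read changed (x3 2->-9; n1 2->-6) — executes, giving -3.
  n5: a read changed (n3 0->-3) — executes, giving 3.

Demanding n5 again yields 3.
3 computations run: n1, n3, n5.
The nodes whose values change: x3, n1, n3, n5.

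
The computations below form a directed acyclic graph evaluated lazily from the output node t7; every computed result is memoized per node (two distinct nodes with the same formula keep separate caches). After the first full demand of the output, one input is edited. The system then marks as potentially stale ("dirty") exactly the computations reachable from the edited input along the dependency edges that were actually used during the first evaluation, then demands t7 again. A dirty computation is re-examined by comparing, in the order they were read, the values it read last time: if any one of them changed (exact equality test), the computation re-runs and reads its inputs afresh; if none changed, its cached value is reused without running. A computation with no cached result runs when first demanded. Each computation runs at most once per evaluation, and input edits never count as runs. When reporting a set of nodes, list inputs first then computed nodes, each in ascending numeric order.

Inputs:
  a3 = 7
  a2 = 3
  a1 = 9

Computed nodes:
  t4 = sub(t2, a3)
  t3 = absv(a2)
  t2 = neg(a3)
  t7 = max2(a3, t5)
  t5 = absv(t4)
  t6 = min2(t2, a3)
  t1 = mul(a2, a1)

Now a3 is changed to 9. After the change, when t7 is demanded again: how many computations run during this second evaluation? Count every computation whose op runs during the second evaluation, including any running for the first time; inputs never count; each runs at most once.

4 computations run: t2, t4, t5, t7.

First demand of the output computes:
  t2 = neg(7) = -7
  t4 = sub(-7, 7) = -14
  t5 = absv(-14) = 14
  t7 = max2(7, 14) = 14

After the edit, cleaning proceeds:
  t2: a read changed (a3 7->9) — executes, giving -9.
  t4: a read changed (t2 -7->-9; a3 7->9) — executes, giving -18.
  t5: a read changed (t4 -14->-18) — executes, giving 18.
  t7: a read changed (a3 7->9; t5 14->18) — executes, giving 18.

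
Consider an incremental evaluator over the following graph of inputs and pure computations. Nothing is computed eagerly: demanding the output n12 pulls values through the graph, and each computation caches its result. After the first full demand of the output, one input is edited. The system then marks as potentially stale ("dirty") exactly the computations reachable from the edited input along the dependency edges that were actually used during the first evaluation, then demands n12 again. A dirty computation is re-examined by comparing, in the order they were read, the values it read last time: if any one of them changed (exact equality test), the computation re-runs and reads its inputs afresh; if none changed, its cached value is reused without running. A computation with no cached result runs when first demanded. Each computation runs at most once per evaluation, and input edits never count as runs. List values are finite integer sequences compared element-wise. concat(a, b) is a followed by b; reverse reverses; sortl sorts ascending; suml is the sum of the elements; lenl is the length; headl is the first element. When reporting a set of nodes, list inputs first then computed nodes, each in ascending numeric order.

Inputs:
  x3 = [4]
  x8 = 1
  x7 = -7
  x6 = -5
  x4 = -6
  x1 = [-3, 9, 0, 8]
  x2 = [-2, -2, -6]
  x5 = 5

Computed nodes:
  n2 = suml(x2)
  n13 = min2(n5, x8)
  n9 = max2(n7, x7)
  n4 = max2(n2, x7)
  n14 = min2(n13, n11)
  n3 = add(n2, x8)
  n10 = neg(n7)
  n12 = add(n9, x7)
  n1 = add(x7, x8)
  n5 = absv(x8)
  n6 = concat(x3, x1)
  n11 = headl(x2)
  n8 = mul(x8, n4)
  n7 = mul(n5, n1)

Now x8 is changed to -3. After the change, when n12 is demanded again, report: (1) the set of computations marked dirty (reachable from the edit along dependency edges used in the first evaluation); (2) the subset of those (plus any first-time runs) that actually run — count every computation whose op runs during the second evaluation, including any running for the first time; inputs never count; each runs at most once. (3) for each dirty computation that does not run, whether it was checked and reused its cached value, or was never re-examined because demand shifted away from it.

Dirty set: n1, n5, n7, n9, n12.
Run set: n1, n5, n7, n9, n12 (5 run).
All dirty computations ended up running.

Initial pass — values computed on the first demand:
  n1 = add(-7, 1) = -6
  n5 = absv(1) = 1
  n7 = mul(1, -6) = -6
  n9 = max2(-6, -7) = -6
  n12 = add(-6, -7) = -13

Second demand — change propagation:
  n1: re-runs because x8 1->-3; new result -10.
  n5: re-runs because x8 1->-3; new result 3.
  n7: re-runs because n5 1->3; n1 -6->-10; new result -30.
  n9: re-runs because n7 -6->-30; new result -7.
  n12: re-runs because n9 -6->-7; new result -14.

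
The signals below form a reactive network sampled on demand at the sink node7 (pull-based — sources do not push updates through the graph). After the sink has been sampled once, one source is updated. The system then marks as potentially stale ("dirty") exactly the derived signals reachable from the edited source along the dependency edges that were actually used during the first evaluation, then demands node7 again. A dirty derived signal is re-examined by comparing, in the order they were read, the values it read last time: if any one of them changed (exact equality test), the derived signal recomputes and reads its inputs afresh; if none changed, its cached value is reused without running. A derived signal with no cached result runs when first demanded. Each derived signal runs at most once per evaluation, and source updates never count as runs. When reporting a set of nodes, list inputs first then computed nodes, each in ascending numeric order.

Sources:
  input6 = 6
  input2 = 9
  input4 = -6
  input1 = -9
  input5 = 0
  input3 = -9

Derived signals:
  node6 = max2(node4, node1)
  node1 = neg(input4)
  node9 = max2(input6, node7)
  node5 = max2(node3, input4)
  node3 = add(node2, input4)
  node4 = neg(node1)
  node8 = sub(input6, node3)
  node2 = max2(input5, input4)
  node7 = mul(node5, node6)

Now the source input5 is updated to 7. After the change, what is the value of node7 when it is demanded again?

node7 now evaluates to 6.

Initial pass — values computed on the first demand:
  node1 = neg(-6) = 6
  node2 = max2(0, -6) = 0
  node3 = add(0, -6) = -6
  node4 = neg(6) = -6
  node5 = max2(-6, -6) = -6
  node6 = max2(-6, 6) = 6
  node7 = mul(-6, 6) = -36

Second demand — change propagation:
  node2: re-runs because input5 0->7; new result 7.
  node3: re-runs because node2 0->7; new result 1.
  node5: re-runs because node3 -6->1; new result 1.
  node7: re-runs because node5 -6->1; new result 6.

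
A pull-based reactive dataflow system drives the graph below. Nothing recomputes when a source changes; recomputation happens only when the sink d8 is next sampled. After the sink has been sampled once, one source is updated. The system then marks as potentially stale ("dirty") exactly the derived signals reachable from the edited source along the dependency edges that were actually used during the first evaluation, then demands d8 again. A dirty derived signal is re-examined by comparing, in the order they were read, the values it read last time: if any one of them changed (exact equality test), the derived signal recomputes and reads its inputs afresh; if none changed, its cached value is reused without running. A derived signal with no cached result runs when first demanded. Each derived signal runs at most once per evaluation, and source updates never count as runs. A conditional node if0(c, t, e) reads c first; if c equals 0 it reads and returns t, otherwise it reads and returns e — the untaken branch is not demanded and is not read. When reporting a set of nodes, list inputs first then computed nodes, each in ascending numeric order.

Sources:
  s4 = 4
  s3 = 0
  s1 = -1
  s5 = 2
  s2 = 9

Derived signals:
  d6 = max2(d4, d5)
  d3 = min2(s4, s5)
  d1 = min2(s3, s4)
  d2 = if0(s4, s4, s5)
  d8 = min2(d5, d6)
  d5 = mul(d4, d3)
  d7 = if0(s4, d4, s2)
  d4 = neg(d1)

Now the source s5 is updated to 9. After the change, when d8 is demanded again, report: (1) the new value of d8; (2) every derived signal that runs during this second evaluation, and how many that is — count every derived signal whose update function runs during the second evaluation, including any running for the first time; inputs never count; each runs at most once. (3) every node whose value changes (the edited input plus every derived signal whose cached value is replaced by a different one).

New value of d8: 0.
Derived signals that run: d3, d5 — 2 in total.
Values that change: s5, d3.
Key observation: the change is absorbed at d5 — it re-runs but produces the same value, and the output's value is unchanged.

First evaluation (everything demanded from the output):
  d1 = min2(0, 4) = 0
  d3 = min2(4, 2) = 2
  d4 = neg(0) = 0
  d5 = mul(0, 2) = 0
  d6 = max2(0, 0) = 0
  d8 = min2(0, 0) = 0

Propagation after the edit:
  d3: runs — s5 2->9; result 4.
  d5: runs — d3 2->4; result 0 (same value as before).
  d6: checked — values it read are unchanged (d4 unchanged, d5 unchanged); reused cached 0 without running.
  d8: checked — values it read are unchanged (d5 unchanged, d6 unchanged); reused cached 0 without running.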